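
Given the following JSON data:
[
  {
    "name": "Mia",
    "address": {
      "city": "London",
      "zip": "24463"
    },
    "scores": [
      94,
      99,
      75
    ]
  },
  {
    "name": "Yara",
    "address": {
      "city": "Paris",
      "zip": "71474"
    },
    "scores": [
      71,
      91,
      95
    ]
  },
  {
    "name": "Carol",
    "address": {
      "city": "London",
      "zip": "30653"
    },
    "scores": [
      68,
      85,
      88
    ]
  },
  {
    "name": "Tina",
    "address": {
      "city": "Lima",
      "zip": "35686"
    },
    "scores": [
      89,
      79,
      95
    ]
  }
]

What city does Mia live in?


Path: records[0].address.city
Value: London

ANSWER: London


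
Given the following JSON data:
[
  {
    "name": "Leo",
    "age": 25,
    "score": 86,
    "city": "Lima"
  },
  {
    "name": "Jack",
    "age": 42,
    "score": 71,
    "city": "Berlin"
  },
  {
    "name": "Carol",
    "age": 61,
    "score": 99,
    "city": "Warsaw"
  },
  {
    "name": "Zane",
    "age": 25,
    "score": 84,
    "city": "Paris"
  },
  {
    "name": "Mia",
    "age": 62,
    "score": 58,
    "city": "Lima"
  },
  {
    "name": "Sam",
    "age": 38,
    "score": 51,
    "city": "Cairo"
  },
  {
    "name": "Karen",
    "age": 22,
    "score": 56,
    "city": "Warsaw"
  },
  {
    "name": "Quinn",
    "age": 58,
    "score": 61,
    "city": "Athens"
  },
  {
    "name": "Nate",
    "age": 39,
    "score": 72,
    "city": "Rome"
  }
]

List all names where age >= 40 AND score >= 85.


Checking both conditions:
  Leo (age=25, score=86) -> no
  Jack (age=42, score=71) -> no
  Carol (age=61, score=99) -> YES
  Zane (age=25, score=84) -> no
  Mia (age=62, score=58) -> no
  Sam (age=38, score=51) -> no
  Karen (age=22, score=56) -> no
  Quinn (age=58, score=61) -> no
  Nate (age=39, score=72) -> no


ANSWER: Carol


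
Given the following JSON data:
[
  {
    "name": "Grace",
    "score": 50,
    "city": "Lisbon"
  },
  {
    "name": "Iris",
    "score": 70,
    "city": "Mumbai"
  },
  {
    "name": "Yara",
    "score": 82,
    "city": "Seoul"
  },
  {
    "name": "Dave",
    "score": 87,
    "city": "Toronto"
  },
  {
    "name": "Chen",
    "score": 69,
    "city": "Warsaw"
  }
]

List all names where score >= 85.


Filtering records where score >= 85:
  Grace (score=50) -> no
  Iris (score=70) -> no
  Yara (score=82) -> no
  Dave (score=87) -> YES
  Chen (score=69) -> no


ANSWER: Dave


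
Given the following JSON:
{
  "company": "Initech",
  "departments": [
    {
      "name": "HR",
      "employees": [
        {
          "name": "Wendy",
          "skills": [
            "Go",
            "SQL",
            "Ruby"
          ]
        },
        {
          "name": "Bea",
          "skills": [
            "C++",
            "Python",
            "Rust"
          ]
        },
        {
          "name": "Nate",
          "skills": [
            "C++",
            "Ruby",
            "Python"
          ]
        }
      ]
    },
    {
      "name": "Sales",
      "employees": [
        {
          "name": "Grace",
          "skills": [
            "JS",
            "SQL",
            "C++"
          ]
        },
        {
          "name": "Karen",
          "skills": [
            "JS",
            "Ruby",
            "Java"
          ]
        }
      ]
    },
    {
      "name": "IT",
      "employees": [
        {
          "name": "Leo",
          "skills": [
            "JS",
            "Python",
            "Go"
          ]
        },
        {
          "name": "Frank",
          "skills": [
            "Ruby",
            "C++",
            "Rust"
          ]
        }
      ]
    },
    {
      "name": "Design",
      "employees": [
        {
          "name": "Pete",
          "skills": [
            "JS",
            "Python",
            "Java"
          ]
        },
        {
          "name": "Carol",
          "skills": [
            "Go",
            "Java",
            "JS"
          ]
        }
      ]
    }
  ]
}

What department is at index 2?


Path: departments[2].name
Value: IT

ANSWER: IT


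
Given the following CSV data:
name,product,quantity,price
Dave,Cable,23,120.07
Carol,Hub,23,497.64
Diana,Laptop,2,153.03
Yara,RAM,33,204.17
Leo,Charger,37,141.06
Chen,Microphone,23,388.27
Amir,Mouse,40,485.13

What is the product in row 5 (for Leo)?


Row 5: Leo
Column 'product' = Charger

ANSWER: Charger


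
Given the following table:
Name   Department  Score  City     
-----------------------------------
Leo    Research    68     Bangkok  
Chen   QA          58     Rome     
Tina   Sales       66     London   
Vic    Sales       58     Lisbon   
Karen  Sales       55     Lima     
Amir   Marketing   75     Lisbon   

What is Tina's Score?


Row 3: Tina
Score = 66

ANSWER: 66


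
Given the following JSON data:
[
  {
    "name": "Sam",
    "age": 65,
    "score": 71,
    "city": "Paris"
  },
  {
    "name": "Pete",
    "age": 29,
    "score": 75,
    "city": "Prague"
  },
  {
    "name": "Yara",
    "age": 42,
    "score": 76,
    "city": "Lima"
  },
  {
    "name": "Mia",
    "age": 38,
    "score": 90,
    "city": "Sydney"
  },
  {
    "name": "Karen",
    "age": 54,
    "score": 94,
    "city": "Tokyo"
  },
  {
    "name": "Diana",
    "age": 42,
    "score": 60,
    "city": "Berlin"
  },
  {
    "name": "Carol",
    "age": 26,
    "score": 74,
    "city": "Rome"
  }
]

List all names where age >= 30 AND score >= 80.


Checking both conditions:
  Sam (age=65, score=71) -> no
  Pete (age=29, score=75) -> no
  Yara (age=42, score=76) -> no
  Mia (age=38, score=90) -> YES
  Karen (age=54, score=94) -> YES
  Diana (age=42, score=60) -> no
  Carol (age=26, score=74) -> no


ANSWER: Mia, Karen


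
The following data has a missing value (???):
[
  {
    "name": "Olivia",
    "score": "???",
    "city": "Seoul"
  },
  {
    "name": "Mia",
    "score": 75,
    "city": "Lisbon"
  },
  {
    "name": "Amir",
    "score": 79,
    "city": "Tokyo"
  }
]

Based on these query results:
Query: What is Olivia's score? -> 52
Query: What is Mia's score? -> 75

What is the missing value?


The missing value is Olivia's score
From query: Olivia's score = 52

ANSWER: 52


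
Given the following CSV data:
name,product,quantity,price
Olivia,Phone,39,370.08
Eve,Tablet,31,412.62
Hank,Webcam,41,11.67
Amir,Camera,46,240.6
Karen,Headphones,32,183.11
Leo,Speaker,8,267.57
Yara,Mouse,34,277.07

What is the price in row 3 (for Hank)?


Row 3: Hank
Column 'price' = 11.67

ANSWER: 11.67


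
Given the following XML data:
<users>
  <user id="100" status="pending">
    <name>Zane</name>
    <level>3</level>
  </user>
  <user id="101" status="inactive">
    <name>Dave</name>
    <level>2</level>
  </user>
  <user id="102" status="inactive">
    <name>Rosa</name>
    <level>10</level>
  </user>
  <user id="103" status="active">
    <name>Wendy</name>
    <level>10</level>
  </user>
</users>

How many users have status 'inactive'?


Counting users with status='inactive':
  Dave (id=101) -> MATCH
  Rosa (id=102) -> MATCH
Count: 2

ANSWER: 2


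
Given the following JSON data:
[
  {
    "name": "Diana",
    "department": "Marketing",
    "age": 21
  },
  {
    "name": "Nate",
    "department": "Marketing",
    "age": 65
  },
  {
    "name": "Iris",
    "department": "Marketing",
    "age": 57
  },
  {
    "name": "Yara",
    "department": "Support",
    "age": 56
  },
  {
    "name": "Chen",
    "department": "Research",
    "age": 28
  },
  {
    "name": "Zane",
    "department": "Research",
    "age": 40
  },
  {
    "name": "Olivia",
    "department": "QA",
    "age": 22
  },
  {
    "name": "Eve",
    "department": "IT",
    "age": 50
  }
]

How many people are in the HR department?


Scanning records for department = HR
  No matches found
Count: 0

ANSWER: 0


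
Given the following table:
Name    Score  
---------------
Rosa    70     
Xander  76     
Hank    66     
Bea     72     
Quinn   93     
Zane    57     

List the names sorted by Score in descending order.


Sorting by Score (descending):
  Quinn: 93
  Xander: 76
  Bea: 72
  Rosa: 70
  Hank: 66
  Zane: 57


ANSWER: Quinn, Xander, Bea, Rosa, Hank, Zane


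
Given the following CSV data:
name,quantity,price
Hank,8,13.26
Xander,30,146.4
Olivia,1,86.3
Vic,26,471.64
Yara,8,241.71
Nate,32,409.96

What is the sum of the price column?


Values in 'price' column:
  Row 1: 13.26
  Row 2: 146.4
  Row 3: 86.3
  Row 4: 471.64
  Row 5: 241.71
  Row 6: 409.96
Sum = 13.26 + 146.4 + 86.3 + 471.64 + 241.71 + 409.96 = 1369.27

ANSWER: 1369.27


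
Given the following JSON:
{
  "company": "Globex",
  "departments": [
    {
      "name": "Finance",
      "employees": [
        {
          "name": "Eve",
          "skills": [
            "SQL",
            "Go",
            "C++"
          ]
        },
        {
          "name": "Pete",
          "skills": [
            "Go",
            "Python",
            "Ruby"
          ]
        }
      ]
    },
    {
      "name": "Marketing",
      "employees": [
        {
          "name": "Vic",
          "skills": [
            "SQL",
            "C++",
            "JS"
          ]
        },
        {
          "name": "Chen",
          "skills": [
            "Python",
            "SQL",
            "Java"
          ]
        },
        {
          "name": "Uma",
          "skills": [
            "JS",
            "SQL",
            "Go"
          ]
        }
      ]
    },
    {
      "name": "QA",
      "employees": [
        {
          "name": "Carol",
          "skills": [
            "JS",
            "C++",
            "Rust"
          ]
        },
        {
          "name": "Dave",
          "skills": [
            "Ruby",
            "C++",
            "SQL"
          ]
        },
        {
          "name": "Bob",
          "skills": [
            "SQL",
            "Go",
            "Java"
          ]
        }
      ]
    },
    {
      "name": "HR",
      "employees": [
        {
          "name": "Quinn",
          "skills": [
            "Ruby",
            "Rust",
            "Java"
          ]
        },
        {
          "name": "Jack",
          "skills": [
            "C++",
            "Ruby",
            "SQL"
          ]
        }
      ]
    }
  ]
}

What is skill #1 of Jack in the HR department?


Path: departments[3].employees[1].skills[0]
Value: C++

ANSWER: C++


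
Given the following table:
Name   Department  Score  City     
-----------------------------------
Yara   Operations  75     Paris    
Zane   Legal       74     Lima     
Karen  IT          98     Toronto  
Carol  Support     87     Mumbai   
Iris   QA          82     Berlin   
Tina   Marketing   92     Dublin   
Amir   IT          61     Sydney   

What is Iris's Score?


Row 5: Iris
Score = 82

ANSWER: 82


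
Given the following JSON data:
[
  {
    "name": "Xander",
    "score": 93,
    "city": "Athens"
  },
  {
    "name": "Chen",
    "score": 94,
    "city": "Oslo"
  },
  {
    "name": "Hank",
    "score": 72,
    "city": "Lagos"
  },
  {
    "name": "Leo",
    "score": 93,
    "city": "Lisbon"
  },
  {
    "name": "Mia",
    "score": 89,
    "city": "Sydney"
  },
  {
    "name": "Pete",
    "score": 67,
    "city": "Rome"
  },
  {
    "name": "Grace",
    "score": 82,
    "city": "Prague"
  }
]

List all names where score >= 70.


Filtering records where score >= 70:
  Xander (score=93) -> YES
  Chen (score=94) -> YES
  Hank (score=72) -> YES
  Leo (score=93) -> YES
  Mia (score=89) -> YES
  Pete (score=67) -> no
  Grace (score=82) -> YES


ANSWER: Xander, Chen, Hank, Leo, Mia, Grace


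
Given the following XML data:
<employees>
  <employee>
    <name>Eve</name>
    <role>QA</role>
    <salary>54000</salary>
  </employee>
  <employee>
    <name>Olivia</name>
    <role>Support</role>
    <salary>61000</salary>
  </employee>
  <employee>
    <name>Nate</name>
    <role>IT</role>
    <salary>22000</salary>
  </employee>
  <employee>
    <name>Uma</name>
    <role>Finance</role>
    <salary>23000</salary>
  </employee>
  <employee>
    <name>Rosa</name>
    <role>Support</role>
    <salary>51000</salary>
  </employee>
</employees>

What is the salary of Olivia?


Searching for <employee> with <name>Olivia</name>
Found at position 2
<salary>61000</salary>

ANSWER: 61000


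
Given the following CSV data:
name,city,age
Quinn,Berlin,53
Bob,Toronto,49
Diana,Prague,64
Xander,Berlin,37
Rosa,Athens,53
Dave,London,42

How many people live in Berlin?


Scanning city column for 'Berlin':
  Row 1: Quinn -> MATCH
  Row 4: Xander -> MATCH
Total matches: 2

ANSWER: 2


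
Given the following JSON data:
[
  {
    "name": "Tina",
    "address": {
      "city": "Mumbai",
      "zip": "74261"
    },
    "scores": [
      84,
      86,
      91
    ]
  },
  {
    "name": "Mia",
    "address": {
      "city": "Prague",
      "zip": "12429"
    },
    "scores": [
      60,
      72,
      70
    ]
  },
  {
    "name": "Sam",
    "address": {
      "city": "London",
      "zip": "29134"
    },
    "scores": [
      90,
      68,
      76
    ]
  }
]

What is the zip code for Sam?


Path: records[2].address.zip
Value: 29134

ANSWER: 29134


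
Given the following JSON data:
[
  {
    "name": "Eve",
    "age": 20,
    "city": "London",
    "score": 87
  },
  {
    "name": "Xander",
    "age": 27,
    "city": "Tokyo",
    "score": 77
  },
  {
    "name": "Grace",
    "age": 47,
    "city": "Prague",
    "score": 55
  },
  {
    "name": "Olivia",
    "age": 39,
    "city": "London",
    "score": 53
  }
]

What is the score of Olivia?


Looking up record where name = Olivia
Record index: 3
Field 'score' = 53

ANSWER: 53


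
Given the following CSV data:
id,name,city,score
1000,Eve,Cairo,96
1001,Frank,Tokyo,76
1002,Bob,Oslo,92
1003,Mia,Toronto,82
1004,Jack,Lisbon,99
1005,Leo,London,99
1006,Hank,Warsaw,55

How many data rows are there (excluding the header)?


Counting rows (excluding header):
Header: id,name,city,score
Data rows: 7

ANSWER: 7


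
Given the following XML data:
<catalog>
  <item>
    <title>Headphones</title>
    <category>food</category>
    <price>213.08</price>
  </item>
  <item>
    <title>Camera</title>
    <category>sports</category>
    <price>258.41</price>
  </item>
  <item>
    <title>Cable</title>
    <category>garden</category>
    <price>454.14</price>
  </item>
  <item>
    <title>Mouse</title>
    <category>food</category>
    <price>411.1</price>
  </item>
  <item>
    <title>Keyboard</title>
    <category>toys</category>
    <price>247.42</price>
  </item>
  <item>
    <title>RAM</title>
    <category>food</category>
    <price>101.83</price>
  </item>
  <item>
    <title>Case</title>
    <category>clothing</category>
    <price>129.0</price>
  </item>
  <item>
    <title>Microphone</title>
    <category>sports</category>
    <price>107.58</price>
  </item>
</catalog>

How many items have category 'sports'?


Scanning <item> elements for <category>sports</category>:
  Item 2: Camera -> MATCH
  Item 8: Microphone -> MATCH
Count: 2

ANSWER: 2


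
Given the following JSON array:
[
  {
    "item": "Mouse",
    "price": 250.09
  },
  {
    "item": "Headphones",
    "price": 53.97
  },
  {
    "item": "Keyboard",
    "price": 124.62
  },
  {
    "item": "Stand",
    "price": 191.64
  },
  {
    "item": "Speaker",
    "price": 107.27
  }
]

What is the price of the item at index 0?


Array index 0 -> Mouse
price = 250.09

ANSWER: 250.09


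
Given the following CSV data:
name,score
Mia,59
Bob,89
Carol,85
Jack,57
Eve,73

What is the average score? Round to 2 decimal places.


Scores: 59, 89, 85, 57, 73
Sum = 363
Count = 5
Average = 363 / 5 = 72.60

ANSWER: 72.60


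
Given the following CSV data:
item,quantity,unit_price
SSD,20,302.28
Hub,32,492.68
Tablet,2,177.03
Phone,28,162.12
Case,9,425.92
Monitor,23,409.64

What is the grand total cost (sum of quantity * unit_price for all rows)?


Computing row totals:
  SSD: 20 * 302.28 = 6045.6
  Hub: 32 * 492.68 = 15765.76
  Tablet: 2 * 177.03 = 354.06
  Phone: 28 * 162.12 = 4539.36
  Case: 9 * 425.92 = 3833.28
  Monitor: 23 * 409.64 = 9421.72
Grand total = 6045.6 + 15765.76 + 354.06 + 4539.36 + 3833.28 + 9421.72 = 39959.78

ANSWER: 39959.78


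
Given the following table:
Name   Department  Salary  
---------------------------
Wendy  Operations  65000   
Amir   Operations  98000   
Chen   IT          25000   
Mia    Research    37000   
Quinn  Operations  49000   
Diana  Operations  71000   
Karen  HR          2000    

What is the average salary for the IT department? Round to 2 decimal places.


IT department members:
  Chen: 25000
Sum = 25000
Count = 1
Average = 25000 / 1 = 25000.00

ANSWER: 25000.00


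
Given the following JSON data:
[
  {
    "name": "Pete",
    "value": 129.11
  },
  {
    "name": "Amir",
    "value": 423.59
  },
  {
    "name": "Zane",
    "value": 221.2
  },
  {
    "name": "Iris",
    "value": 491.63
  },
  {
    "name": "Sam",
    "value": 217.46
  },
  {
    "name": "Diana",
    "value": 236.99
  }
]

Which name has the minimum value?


Comparing values:
  Pete: 129.11
  Amir: 423.59
  Zane: 221.2
  Iris: 491.63
  Sam: 217.46
  Diana: 236.99
Minimum: Pete (129.11)

ANSWER: Pete


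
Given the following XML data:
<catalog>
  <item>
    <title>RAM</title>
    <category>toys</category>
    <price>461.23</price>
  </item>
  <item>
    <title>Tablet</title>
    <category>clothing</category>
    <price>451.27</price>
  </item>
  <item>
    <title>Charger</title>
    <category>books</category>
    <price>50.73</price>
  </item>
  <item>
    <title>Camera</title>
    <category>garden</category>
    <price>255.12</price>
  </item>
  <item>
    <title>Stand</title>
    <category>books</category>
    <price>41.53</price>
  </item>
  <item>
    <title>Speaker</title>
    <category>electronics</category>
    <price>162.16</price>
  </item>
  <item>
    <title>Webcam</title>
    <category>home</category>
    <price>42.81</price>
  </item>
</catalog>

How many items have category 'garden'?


Scanning <item> elements for <category>garden</category>:
  Item 4: Camera -> MATCH
Count: 1

ANSWER: 1


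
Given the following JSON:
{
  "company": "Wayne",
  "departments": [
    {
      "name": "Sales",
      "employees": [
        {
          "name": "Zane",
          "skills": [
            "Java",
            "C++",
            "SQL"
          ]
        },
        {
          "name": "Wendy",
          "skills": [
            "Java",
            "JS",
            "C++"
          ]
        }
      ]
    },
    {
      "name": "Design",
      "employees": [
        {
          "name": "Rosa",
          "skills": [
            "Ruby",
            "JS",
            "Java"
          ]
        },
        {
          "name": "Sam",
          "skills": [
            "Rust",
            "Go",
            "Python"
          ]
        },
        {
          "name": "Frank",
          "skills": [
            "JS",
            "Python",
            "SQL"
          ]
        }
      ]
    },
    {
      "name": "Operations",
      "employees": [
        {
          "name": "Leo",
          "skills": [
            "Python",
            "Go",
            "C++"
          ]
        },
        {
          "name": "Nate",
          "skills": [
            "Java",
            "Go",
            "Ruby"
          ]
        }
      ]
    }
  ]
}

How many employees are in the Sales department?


Path: departments[0].employees
Count: 2

ANSWER: 2


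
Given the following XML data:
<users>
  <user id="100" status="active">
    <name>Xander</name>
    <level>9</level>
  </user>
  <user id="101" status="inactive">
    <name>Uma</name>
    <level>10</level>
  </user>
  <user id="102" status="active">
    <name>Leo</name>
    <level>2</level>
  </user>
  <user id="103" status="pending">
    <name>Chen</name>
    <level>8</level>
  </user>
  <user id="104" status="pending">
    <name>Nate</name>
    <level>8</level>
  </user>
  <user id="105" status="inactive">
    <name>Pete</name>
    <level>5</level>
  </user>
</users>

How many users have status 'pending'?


Counting users with status='pending':
  Chen (id=103) -> MATCH
  Nate (id=104) -> MATCH
Count: 2

ANSWER: 2


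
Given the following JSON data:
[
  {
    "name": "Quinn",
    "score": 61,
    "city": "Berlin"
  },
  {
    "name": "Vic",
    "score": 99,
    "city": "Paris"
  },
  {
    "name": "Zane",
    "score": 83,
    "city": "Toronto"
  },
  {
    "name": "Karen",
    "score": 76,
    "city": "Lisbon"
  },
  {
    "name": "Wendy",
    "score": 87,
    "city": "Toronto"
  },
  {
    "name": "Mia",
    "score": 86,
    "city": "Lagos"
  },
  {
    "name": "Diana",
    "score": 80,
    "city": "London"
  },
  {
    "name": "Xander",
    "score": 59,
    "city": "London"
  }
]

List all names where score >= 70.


Filtering records where score >= 70:
  Quinn (score=61) -> no
  Vic (score=99) -> YES
  Zane (score=83) -> YES
  Karen (score=76) -> YES
  Wendy (score=87) -> YES
  Mia (score=86) -> YES
  Diana (score=80) -> YES
  Xander (score=59) -> no


ANSWER: Vic, Zane, Karen, Wendy, Mia, Diana


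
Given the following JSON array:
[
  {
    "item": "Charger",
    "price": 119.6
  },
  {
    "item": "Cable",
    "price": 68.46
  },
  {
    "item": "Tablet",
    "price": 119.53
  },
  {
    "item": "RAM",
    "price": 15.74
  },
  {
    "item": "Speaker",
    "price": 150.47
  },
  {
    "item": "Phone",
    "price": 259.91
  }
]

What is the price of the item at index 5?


Array index 5 -> Phone
price = 259.91

ANSWER: 259.91


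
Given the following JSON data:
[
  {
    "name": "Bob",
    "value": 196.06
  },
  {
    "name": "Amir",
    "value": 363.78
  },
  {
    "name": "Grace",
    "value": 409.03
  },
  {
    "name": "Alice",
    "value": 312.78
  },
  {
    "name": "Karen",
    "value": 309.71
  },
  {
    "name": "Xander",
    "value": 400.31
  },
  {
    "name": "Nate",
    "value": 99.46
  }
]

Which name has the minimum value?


Comparing values:
  Bob: 196.06
  Amir: 363.78
  Grace: 409.03
  Alice: 312.78
  Karen: 309.71
  Xander: 400.31
  Nate: 99.46
Minimum: Nate (99.46)

ANSWER: Nate


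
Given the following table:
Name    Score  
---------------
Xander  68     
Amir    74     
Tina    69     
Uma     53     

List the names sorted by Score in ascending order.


Sorting by Score (ascending):
  Uma: 53
  Xander: 68
  Tina: 69
  Amir: 74


ANSWER: Uma, Xander, Tina, Amir


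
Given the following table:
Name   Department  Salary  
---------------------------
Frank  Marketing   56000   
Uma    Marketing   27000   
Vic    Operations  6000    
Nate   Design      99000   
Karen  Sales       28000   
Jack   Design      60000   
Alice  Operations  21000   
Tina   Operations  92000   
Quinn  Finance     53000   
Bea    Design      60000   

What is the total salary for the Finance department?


Finance department members:
  Quinn: 53000
Total = 53000 = 53000

ANSWER: 53000


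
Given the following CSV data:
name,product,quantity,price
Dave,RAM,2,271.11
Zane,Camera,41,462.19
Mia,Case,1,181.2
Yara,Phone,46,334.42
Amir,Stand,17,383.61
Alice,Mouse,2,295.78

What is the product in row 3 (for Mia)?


Row 3: Mia
Column 'product' = Case

ANSWER: Case


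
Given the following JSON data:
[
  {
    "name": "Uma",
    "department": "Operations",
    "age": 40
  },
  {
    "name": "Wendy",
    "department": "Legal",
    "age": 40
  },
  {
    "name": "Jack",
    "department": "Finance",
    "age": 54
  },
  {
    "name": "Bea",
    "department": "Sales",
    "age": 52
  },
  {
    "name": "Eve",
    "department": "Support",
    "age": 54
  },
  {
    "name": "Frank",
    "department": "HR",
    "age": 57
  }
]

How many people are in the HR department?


Scanning records for department = HR
  Record 5: Frank
Count: 1

ANSWER: 1


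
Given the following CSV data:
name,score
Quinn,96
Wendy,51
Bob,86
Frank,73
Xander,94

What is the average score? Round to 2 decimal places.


Scores: 96, 51, 86, 73, 94
Sum = 400
Count = 5
Average = 400 / 5 = 80.00

ANSWER: 80.00


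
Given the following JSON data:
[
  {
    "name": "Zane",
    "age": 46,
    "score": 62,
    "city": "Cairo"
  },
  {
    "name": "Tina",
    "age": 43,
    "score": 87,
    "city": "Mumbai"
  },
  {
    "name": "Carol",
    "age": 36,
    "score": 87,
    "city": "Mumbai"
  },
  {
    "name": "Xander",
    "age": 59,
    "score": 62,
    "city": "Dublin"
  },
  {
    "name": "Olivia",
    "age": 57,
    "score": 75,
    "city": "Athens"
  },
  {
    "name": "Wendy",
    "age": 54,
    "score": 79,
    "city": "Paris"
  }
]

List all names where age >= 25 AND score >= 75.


Checking both conditions:
  Zane (age=46, score=62) -> no
  Tina (age=43, score=87) -> YES
  Carol (age=36, score=87) -> YES
  Xander (age=59, score=62) -> no
  Olivia (age=57, score=75) -> YES
  Wendy (age=54, score=79) -> YES


ANSWER: Tina, Carol, Olivia, Wendy


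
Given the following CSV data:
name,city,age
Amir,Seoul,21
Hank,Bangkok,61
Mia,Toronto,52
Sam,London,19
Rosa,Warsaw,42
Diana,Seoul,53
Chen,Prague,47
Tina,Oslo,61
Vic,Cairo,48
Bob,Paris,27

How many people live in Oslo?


Scanning city column for 'Oslo':
  Row 8: Tina -> MATCH
Total matches: 1

ANSWER: 1


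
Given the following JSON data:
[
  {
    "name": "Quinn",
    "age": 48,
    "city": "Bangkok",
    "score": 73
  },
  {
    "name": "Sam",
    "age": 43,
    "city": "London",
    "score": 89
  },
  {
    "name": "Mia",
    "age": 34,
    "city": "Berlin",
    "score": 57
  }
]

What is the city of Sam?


Looking up record where name = Sam
Record index: 1
Field 'city' = London

ANSWER: London


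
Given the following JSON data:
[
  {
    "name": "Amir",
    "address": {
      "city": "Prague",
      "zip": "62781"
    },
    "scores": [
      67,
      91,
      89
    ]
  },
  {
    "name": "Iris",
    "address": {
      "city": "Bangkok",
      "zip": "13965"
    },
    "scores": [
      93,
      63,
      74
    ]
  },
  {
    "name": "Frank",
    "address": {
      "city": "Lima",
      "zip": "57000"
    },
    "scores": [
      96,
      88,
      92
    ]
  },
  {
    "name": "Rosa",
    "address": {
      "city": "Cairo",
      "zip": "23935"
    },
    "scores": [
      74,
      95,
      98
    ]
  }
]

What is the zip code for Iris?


Path: records[1].address.zip
Value: 13965

ANSWER: 13965


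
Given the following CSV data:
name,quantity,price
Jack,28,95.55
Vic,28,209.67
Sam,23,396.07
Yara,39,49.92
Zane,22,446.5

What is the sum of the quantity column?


Values in 'quantity' column:
  Row 1: 28
  Row 2: 28
  Row 3: 23
  Row 4: 39
  Row 5: 22
Sum = 28 + 28 + 23 + 39 + 22 = 140

ANSWER: 140


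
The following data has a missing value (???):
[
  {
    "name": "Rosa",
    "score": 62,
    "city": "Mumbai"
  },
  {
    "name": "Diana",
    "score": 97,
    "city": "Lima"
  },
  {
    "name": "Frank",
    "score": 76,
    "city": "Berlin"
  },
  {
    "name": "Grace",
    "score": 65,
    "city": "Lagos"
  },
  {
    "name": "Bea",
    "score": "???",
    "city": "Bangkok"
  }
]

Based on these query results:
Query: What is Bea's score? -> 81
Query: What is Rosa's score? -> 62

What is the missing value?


The missing value is Bea's score
From query: Bea's score = 81

ANSWER: 81


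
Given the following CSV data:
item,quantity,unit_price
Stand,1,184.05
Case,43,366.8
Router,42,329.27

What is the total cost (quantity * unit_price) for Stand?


Row: Stand
quantity = 1
unit_price = 184.05
total = 1 * 184.05 = 184.05

ANSWER: 184.05


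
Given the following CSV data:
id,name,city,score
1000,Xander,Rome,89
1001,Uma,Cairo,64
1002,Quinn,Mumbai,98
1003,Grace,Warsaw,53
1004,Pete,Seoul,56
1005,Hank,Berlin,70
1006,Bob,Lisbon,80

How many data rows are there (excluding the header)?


Counting rows (excluding header):
Header: id,name,city,score
Data rows: 7

ANSWER: 7


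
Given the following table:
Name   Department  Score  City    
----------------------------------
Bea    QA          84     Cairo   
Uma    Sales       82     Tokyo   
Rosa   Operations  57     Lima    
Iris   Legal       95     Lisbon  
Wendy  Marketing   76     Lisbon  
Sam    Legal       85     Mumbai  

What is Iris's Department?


Row 4: Iris
Department = Legal

ANSWER: Legal


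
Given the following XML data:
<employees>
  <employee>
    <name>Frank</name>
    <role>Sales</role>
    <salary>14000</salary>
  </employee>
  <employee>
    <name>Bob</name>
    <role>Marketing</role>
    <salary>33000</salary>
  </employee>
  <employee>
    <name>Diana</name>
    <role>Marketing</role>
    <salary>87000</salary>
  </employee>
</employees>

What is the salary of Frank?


Searching for <employee> with <name>Frank</name>
Found at position 1
<salary>14000</salary>

ANSWER: 14000


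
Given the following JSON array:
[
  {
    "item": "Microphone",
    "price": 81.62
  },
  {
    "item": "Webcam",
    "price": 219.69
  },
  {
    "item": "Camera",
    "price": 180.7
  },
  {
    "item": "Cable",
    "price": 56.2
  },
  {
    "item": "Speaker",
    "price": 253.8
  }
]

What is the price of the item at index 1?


Array index 1 -> Webcam
price = 219.69

ANSWER: 219.69


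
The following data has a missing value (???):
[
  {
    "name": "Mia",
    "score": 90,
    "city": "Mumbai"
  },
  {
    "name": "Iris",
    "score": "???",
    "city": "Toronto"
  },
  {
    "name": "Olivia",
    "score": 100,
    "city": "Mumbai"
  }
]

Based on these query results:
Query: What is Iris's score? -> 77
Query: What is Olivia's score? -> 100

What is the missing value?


The missing value is Iris's score
From query: Iris's score = 77

ANSWER: 77


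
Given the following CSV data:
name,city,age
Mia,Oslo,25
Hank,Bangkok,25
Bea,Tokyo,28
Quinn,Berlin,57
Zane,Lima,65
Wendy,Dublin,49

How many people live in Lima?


Scanning city column for 'Lima':
  Row 5: Zane -> MATCH
Total matches: 1

ANSWER: 1


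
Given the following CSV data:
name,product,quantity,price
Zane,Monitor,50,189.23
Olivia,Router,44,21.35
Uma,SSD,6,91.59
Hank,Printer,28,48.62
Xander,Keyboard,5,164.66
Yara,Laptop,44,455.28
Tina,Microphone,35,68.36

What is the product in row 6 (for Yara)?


Row 6: Yara
Column 'product' = Laptop

ANSWER: Laptop


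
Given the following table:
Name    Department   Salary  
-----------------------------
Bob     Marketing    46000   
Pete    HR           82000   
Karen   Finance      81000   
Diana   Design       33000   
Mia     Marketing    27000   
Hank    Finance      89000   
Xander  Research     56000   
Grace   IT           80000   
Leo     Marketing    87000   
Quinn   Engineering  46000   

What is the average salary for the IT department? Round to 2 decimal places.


IT department members:
  Grace: 80000
Sum = 80000
Count = 1
Average = 80000 / 1 = 80000.00

ANSWER: 80000.00


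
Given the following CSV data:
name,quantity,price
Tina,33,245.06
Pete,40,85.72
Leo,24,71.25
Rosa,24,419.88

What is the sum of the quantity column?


Values in 'quantity' column:
  Row 1: 33
  Row 2: 40
  Row 3: 24
  Row 4: 24
Sum = 33 + 40 + 24 + 24 = 121

ANSWER: 121


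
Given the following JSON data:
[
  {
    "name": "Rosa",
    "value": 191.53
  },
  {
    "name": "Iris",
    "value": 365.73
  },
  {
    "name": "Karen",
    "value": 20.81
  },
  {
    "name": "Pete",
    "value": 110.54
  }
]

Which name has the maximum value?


Comparing values:
  Rosa: 191.53
  Iris: 365.73
  Karen: 20.81
  Pete: 110.54
Maximum: Iris (365.73)

ANSWER: Iris


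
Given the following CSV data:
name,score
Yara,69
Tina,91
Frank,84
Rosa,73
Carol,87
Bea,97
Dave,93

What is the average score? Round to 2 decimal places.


Scores: 69, 91, 84, 73, 87, 97, 93
Sum = 594
Count = 7
Average = 594 / 7 = 84.86

ANSWER: 84.86


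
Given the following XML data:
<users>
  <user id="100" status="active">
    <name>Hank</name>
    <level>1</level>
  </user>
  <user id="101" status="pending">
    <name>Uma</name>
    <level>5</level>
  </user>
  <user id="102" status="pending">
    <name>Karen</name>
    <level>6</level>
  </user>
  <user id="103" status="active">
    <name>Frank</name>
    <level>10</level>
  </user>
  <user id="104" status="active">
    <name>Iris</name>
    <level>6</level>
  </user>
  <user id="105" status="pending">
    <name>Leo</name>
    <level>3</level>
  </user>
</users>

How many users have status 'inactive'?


Counting users with status='inactive':
Count: 0

ANSWER: 0


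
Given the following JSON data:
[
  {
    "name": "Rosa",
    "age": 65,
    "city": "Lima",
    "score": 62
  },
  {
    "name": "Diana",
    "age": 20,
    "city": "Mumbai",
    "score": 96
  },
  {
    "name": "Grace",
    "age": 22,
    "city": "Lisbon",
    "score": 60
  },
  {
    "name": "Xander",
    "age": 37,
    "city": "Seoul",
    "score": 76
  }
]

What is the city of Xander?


Looking up record where name = Xander
Record index: 3
Field 'city' = Seoul

ANSWER: Seoul


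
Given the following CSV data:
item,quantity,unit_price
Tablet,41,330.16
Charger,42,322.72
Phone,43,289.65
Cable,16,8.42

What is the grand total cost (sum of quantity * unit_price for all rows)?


Computing row totals:
  Tablet: 41 * 330.16 = 13536.56
  Charger: 42 * 322.72 = 13554.24
  Phone: 43 * 289.65 = 12454.95
  Cable: 16 * 8.42 = 134.72
Grand total = 13536.56 + 13554.24 + 12454.95 + 134.72 = 39680.47

ANSWER: 39680.47


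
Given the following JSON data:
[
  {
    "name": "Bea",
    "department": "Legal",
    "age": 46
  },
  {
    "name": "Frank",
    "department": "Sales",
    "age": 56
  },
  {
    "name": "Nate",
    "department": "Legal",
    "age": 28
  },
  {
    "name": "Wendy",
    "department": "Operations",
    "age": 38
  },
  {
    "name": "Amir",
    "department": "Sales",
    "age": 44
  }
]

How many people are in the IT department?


Scanning records for department = IT
  No matches found
Count: 0

ANSWER: 0


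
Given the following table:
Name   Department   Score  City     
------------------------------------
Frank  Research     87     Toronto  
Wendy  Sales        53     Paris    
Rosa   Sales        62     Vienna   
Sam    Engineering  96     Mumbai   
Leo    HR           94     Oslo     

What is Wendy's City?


Row 2: Wendy
City = Paris

ANSWER: Paris


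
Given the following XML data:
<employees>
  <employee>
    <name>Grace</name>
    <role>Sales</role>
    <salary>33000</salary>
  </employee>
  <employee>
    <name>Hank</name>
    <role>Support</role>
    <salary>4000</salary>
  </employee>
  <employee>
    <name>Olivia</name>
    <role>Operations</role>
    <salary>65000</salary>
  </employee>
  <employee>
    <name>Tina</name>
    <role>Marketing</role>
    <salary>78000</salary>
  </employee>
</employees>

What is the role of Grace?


Searching for <employee> with <name>Grace</name>
Found at position 1
<role>Sales</role>

ANSWER: Sales


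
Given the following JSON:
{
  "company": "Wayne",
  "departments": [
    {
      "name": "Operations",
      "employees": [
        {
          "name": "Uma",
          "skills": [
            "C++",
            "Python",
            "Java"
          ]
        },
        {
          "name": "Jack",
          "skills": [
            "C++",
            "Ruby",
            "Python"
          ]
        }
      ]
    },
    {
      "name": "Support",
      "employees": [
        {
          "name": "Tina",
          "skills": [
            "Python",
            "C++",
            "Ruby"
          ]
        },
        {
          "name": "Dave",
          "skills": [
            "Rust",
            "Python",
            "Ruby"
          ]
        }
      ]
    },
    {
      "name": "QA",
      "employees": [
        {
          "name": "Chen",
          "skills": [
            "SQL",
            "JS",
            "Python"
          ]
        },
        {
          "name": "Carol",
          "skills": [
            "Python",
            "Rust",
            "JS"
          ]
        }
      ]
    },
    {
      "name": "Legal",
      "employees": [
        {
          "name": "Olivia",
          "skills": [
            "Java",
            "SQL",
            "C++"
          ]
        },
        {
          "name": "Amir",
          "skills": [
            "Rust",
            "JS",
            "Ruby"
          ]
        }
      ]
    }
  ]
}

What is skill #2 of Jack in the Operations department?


Path: departments[0].employees[1].skills[1]
Value: Ruby

ANSWER: Ruby


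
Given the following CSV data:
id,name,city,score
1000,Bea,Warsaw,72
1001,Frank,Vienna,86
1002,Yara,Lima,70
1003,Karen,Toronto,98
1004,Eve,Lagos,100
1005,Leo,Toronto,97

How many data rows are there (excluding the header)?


Counting rows (excluding header):
Header: id,name,city,score
Data rows: 6

ANSWER: 6


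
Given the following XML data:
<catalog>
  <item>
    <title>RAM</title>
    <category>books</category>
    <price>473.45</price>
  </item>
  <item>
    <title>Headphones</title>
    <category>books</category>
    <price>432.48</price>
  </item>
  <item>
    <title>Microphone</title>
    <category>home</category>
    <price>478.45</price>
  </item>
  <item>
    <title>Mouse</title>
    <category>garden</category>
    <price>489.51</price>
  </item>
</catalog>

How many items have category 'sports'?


Scanning <item> elements for <category>sports</category>:
Count: 0

ANSWER: 0


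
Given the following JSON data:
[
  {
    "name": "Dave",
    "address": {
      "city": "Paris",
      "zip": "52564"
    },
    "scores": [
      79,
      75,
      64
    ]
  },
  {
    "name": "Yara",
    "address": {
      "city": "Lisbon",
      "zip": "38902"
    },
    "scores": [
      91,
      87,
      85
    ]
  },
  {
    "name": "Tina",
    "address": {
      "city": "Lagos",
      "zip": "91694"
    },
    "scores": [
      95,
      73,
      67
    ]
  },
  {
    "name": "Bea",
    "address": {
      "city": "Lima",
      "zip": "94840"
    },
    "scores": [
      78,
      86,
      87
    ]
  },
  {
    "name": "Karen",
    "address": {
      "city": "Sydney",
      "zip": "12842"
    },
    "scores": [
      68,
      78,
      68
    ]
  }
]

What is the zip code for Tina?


Path: records[2].address.zip
Value: 91694

ANSWER: 91694


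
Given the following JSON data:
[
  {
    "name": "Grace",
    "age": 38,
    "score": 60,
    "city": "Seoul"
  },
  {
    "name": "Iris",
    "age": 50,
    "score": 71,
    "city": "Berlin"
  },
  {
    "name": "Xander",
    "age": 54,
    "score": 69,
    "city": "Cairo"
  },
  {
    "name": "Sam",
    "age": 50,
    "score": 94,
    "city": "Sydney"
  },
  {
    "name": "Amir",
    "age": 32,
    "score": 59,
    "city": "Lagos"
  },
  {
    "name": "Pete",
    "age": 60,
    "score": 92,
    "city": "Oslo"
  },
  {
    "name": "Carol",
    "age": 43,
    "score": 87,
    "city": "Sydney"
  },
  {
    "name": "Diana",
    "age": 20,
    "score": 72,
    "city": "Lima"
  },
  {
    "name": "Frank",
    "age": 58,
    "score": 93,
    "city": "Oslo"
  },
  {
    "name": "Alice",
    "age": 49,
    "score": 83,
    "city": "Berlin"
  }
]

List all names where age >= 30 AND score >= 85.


Checking both conditions:
  Grace (age=38, score=60) -> no
  Iris (age=50, score=71) -> no
  Xander (age=54, score=69) -> no
  Sam (age=50, score=94) -> YES
  Amir (age=32, score=59) -> no
  Pete (age=60, score=92) -> YES
  Carol (age=43, score=87) -> YES
  Diana (age=20, score=72) -> no
  Frank (age=58, score=93) -> YES
  Alice (age=49, score=83) -> no


ANSWER: Sam, Pete, Carol, Frank


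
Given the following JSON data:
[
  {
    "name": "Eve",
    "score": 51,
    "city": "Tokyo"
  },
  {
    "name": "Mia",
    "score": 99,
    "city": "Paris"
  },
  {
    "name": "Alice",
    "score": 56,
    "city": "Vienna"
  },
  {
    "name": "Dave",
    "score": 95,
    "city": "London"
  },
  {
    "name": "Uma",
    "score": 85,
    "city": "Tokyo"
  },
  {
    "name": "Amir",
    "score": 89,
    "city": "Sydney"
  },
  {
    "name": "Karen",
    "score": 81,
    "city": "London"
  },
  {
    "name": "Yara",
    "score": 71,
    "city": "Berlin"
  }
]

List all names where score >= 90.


Filtering records where score >= 90:
  Eve (score=51) -> no
  Mia (score=99) -> YES
  Alice (score=56) -> no
  Dave (score=95) -> YES
  Uma (score=85) -> no
  Amir (score=89) -> no
  Karen (score=81) -> no
  Yara (score=71) -> no


ANSWER: Mia, Dave
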